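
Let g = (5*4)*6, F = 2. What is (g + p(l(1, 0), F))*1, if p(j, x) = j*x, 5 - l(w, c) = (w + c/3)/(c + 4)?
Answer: 259/2 ≈ 129.50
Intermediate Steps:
l(w, c) = 5 - (w + c/3)/(4 + c) (l(w, c) = 5 - (w + c/3)/(c + 4) = 5 - (w + c*(⅓))/(4 + c) = 5 - (w + c/3)/(4 + c))
g = 120 (g = 20*6 = 120)
(g + p(l(1, 0), F))*1 = (120 + ((20 - 1*1 + (14/3)*0)/(4 + 0))*2)*1 = (120 + ((20 - 1 + 0)/4)*2)*1 = (120 + ((¼)*19)*2)*1 = (120 + (19/4)*2)*1 = (120 + 19/2)*1 = (259/2)*1 = 259/2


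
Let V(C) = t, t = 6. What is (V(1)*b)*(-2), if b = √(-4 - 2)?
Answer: -12*I*√6 ≈ -29.394*I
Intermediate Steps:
b = I*√6 (b = √(-6) = I*√6 ≈ 2.4495*I)
V(C) = 6
(V(1)*b)*(-2) = (6*(I*√6))*(-2) = (6*I*√6)*(-2) = -12*I*√6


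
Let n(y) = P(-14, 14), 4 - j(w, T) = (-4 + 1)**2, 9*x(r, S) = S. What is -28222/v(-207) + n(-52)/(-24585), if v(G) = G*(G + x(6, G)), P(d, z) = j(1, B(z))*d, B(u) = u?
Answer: -23239019/39016395 ≈ -0.59562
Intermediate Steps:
x(r, S) = S/9
j(w, T) = -5 (j(w, T) = 4 - (-4 + 1)**2 = 4 - 1*(-3)**2 = 4 - 1*9 = 4 - 9 = -5)
P(d, z) = -5*d
n(y) = 70 (n(y) = -5*(-14) = 70)
v(G) = 10*G**2/9 (v(G) = G*(G + G/9) = G*(10*G/9) = 10*G**2/9)
-28222/v(-207) + n(-52)/(-24585) = -28222/((10/9)*(-207)**2) + 70/(-24585) = -28222/((10/9)*42849) + 70*(-1/24585) = -28222/47610 - 14/4917 = -28222*1/47610 - 14/4917 = -14111/23805 - 14/4917 = -23239019/39016395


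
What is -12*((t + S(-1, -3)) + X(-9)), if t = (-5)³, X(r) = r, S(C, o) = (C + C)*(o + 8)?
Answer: 1728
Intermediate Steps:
S(C, o) = 2*C*(8 + o) (S(C, o) = (2*C)*(8 + o) = 2*C*(8 + o))
t = -125
-12*((t + S(-1, -3)) + X(-9)) = -12*((-125 + 2*(-1)*(8 - 3)) - 9) = -12*((-125 + 2*(-1)*5) - 9) = -12*((-125 - 10) - 9) = -12*(-135 - 9) = -12*(-144) = -1*(-1728) = 1728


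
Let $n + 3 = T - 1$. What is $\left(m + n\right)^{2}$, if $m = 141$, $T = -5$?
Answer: $17424$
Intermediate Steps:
$n = -9$ ($n = -3 - 6 = -9$)
$\left(m + n\right)^{2} = \left(141 - 9\right)^{2} = 132^{2} = 17424$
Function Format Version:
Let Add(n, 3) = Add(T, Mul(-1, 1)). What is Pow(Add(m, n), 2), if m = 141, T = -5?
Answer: 17424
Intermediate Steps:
n = -9 (n = Add(-3, Add(-5, Mul(-1, 1))) = Add(-3, Add(-5, -1)) = Add(-3, -6) = -9)
Pow(Add(m, n), 2) = Pow(Add(141, -9), 2) = Pow(132, 2) = 17424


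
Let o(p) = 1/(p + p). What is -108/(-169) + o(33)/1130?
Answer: 8054809/12604020 ≈ 0.63907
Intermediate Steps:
o(p) = 1/(2*p)
-108/(-169) + o(33)/1130 = -108/(-169) + ((½)/33)/1130 = -108*(-1/169) + ((½)*(1/33))*(1/1130) = 108/169 + (1/66)*(1/1130) = 108/169 + 1/74580 = 8054809/12604020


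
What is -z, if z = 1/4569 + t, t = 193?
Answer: -881818/4569 ≈ -193.00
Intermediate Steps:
z = 881818/4569 (z = 1/4569 + 193 = 881818/4569 ≈ 193.00)
-z = -1*881818/4569 = -881818/4569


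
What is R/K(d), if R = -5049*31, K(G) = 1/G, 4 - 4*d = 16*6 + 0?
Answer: 3599937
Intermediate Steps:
d = -23 (d = 1 - (16*6 + 0)/4 = 1 - (96 + 0)/4 = 1 - ¼*96 = 1 - 24 = -23)
R = -156519
R/K(d) = -156519/(1/(-23)) = -156519/(-1/23) = -156519*(-23) = 3599937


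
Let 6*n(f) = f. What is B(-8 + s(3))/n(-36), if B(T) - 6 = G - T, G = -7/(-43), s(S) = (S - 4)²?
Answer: -283/129 ≈ -2.1938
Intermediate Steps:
n(f) = f/6
s(S) = (-4 + S)²
G = 7/43 (G = -7*(-1/43) = 7/43 ≈ 0.16279)
B(T) = 265/43 - T (B(T) = 6 + (7/43 - T) = 265/43 - T)
B(-8 + s(3))/n(-36) = (265/43 - (-8 + (-4 + 3)²))/(((⅙)*(-36))) = (265/43 - (-8 + (-1)²))/(-6) = (265/43 - (-8 + 1))*(-⅙) = (265/43 - 1*(-7))*(-⅙) = (265/43 + 7)*(-⅙) = (566/43)*(-⅙) = -283/129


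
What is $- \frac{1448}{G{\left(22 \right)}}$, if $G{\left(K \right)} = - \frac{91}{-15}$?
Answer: $- \frac{21720}{91} \approx -238.68$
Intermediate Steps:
$G{\left(K \right)} = \frac{91}{15}$ ($G{\left(K \right)} = \left(-91\right) \left(- \frac{1}{15}\right) = \frac{91}{15}$)
$- \frac{1448}{G{\left(22 \right)}} = - \frac{1448}{\frac{91}{15}} = \left(-1448\right) \frac{15}{91} = - \frac{21720}{91}$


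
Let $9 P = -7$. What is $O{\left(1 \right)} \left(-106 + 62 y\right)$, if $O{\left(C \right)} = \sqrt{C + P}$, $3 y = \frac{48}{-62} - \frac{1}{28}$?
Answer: $- \frac{5155 \sqrt{2}}{126} \approx -57.859$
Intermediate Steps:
$y = - \frac{703}{2604}$ ($y = \frac{\frac{48}{-62} - \frac{1}{28}}{3} = \frac{48 \left(- \frac{1}{62}\right) - \frac{1}{28}}{3} = \frac{- \frac{24}{31} - \frac{1}{28}}{3} = \frac{1}{3} \left(- \frac{703}{868}\right) = - \frac{703}{2604} \approx -0.26997$)
$P = - \frac{7}{9}$ ($P = \frac{1}{9} \left(-7\right) = - \frac{7}{9} \approx -0.77778$)
$O{\left(C \right)} = \sqrt{- \frac{7}{9} + C}$ ($O{\left(C \right)} = \sqrt{C - \frac{7}{9}} = \sqrt{- \frac{7}{9} + C}$)
$O{\left(1 \right)} \left(-106 + 62 y\right) = \frac{\sqrt{-7 + 9 \cdot 1}}{3} \left(-106 + 62 \left(- \frac{703}{2604}\right)\right) = \frac{\sqrt{-7 + 9}}{3} \left(-106 - \frac{703}{42}\right) = \frac{\sqrt{2}}{3} \left(- \frac{5155}{42}\right) = - \frac{5155 \sqrt{2}}{126}$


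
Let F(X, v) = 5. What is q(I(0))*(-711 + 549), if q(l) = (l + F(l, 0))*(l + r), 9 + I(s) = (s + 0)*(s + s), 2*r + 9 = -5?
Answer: -10368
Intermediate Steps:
r = -7 (r = -9/2 + (1/2)*(-5) = -9/2 - 5/2 = -7)
I(s) = -9 + 2*s**2 (I(s) = -9 + (s + 0)*(s + s) = -9 + s*(2*s) = -9 + 2*s**2)
q(l) = (-7 + l)*(5 + l) (q(l) = (l + 5)*(l - 7) = (5 + l)*(-7 + l) = (-7 + l)*(5 + l))
q(I(0))*(-711 + 549) = (-35 + (-9 + 2*0**2)**2 - 2*(-9 + 2*0**2))*(-711 + 549) = (-35 + (-9 + 2*0)**2 - 2*(-9 + 2*0))*(-162) = (-35 + (-9 + 0)**2 - 2*(-9 + 0))*(-162) = (-35 + (-9)**2 - 2*(-9))*(-162) = (-35 + 81 + 18)*(-162) = 64*(-162) = -10368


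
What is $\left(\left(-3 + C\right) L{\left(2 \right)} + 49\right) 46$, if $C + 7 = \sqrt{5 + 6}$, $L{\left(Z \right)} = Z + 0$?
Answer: $1334 + 92 \sqrt{11} \approx 1639.1$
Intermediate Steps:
$L{\left(Z \right)} = Z$
$C = -7 + \sqrt{11}$ ($C = -7 + \sqrt{5 + 6} = -7 + \sqrt{11} \approx -3.6834$)
$\left(\left(-3 + C\right) L{\left(2 \right)} + 49\right) 46 = \left(\left(-3 - \left(7 - \sqrt{11}\right)\right) 2 + 49\right) 46 = \left(\left(-10 + \sqrt{11}\right) 2 + 49\right) 46 = \left(\left(-20 + 2 \sqrt{11}\right) + 49\right) 46 = \left(29 + 2 \sqrt{11}\right) 46 = 1334 + 92 \sqrt{11}$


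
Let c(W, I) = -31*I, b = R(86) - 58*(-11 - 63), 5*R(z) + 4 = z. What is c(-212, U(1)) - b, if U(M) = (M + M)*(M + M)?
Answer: -22162/5 ≈ -4432.4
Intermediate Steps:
R(z) = -4/5 + z/5
U(M) = 4*M**2 (U(M) = (2*M)*(2*M) = 4*M**2)
b = 21542/5 (b = (-4/5 + (1/5)*86) - 58*(-11 - 63) = (-4/5 + 86/5) - 58*(-74) = 82/5 - 1*(-4292) = 82/5 + 4292 = 21542/5 ≈ 4308.4)
c(-212, U(1)) - b = -124*1**2 - 1*21542/5 = -124 - 21542/5 = -22162/5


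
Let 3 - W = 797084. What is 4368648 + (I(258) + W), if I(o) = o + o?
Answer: 3572083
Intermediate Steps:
I(o) = 2*o
W = -797081 (W = 3 - 1*797084 = 3 - 797084 = -797081)
4368648 + (I(258) + W) = 4368648 + (2*258 - 797081) = 4368648 + (516 - 797081) = 4368648 - 796565 = 3572083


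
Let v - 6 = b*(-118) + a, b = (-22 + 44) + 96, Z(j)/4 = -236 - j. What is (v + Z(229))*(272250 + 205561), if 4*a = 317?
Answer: -30004141745/4 ≈ -7.5010e+9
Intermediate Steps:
Z(j) = -944 - 4*j (Z(j) = 4*(-236 - j) = -944 - 4*j)
a = 317/4 (a = (1/4)*317 = 317/4 ≈ 79.250)
b = 118 (b = 22 + 96 = 118)
v = -55355/4 (v = 6 + (118*(-118) + 317/4) = 6 + (-13924 + 317/4) = 6 - 55379/4 = -55355/4 ≈ -13839.)
(v + Z(229))*(272250 + 205561) = (-55355/4 + (-944 - 4*229))*(272250 + 205561) = (-55355/4 + (-944 - 916))*477811 = (-55355/4 - 1860)*477811 = -62795/4*477811 = -30004141745/4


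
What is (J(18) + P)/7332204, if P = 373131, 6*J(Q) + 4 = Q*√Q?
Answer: 1119391/21996612 + 3*√2/2444068 ≈ 0.050891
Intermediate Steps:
J(Q) = -⅔ + Q^(3/2)/6 (J(Q) = -⅔ + (Q*√Q)/6 = -⅔ + Q^(3/2)/6)
(J(18) + P)/7332204 = ((-⅔ + 18^(3/2)/6) + 373131)/7332204 = ((-⅔ + (54*√2)/6) + 373131)*(1/7332204) = ((-⅔ + 9*√2) + 373131)*(1/7332204) = (1119391/3 + 9*√2)*(1/7332204) = 1119391/21996612 + 3*√2/2444068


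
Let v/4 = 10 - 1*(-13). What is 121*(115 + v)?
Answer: 25047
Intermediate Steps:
v = 92 (v = 4*(10 - 1*(-13)) = 4*(10 + 13) = 4*23 = 92)
121*(115 + v) = 121*(115 + 92) = 121*207 = 25047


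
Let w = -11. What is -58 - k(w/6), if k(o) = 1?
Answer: -59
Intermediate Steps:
-58 - k(w/6) = -58 - 1*1 = -58 - 1 = -59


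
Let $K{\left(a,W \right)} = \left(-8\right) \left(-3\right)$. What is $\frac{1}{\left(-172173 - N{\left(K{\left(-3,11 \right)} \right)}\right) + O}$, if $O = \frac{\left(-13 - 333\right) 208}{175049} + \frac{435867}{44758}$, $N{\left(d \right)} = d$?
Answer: $- \frac{1119263306}{192723343940605} \approx -5.8076 \cdot 10^{-6}$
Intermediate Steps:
$K{\left(a,W \right)} = 24$
$O = \frac{10439562677}{1119263306}$ ($O = \left(-346\right) 208 \cdot \frac{1}{175049} + 435867 \cdot \frac{1}{44758} = \left(-71968\right) \frac{1}{175049} + \frac{435867}{44758} = - \frac{71968}{175049} + \frac{435867}{44758} = \frac{10439562677}{1119263306} \approx 9.3272$)
$\frac{1}{\left(-172173 - N{\left(K{\left(-3,11 \right)} \right)}\right) + O} = \frac{1}{\left(-172173 - 24\right) + \frac{10439562677}{1119263306}} = \frac{1}{-172197 + \frac{10439562677}{1119263306}} = \frac{1}{- \frac{192723343940605}{1119263306}} = - \frac{1119263306}{192723343940605}$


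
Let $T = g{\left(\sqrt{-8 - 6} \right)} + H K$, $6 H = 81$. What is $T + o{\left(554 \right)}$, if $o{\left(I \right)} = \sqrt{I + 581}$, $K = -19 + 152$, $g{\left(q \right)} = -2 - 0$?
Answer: $\frac{3587}{2} + \sqrt{1135} \approx 1827.2$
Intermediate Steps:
$g{\left(q \right)} = -2$ ($g{\left(q \right)} = -2 + 0 = -2$)
$H = \frac{27}{2}$ ($H = \frac{1}{6} \cdot 81 = \frac{27}{2} \approx 13.5$)
$K = 133$
$o{\left(I \right)} = \sqrt{581 + I}$
$T = \frac{3587}{2}$ ($T = -2 + \frac{27}{2} \cdot 133 = -2 + \frac{3591}{2} = \frac{3587}{2} \approx 1793.5$)
$T + o{\left(554 \right)} = \frac{3587}{2} + \sqrt{581 + 554} = \frac{3587}{2} + \sqrt{1135}$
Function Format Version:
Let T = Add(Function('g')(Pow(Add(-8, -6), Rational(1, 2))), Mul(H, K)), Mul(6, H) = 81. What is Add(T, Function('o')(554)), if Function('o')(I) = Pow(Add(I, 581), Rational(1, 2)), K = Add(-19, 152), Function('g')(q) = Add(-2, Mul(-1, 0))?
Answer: Add(Rational(3587, 2), Pow(1135, Rational(1, 2))) ≈ 1827.2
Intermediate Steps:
Function('g')(q) = -2 (Function('g')(q) = Add(-2, 0) = -2)
H = Rational(27, 2) (H = Mul(Rational(1, 6), 81) = Rational(27, 2) ≈ 13.500)
K = 133
Function('o')(I) = Pow(Add(581, I), Rational(1, 2))
T = Rational(3587, 2) (T = Add(-2, Mul(Rational(27, 2), 133)) = Add(-2, Rational(3591, 2)) = Rational(3587, 2) ≈ 1793.5)
Add(T, Function('o')(554)) = Add(Rational(3587, 2), Pow(Add(581, 554), Rational(1, 2))) = Add(Rational(3587, 2), Pow(1135, Rational(1, 2)))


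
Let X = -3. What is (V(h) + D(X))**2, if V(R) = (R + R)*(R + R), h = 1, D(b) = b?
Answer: 1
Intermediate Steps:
V(R) = 4*R**2 (V(R) = (2*R)*(2*R) = 4*R**2)
(V(h) + D(X))**2 = (4*1**2 - 3)**2 = (4*1 - 3)**2 = (4 - 3)**2 = 1**2 = 1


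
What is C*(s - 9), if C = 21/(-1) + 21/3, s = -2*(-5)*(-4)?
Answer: 686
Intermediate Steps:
s = -40 (s = 10*(-4) = -40)
C = -14 (C = 21*(-1) + 21*(⅓) = -21 + 7 = -14)
C*(s - 9) = -14*(-40 - 9) = -14*(-49) = 686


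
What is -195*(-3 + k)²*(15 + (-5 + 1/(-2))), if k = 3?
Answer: 0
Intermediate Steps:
-195*(-3 + k)²*(15 + (-5 + 1/(-2))) = -195*(-3 + 3)²*(15 + (-5 + 1/(-2))) = -195*0²*(15 + (-5 - ½)) = -0*(15 - 11/2) = -0*19/2 = -195*0 = 0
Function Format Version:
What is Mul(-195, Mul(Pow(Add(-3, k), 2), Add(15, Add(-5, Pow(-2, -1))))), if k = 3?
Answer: 0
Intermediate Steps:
Mul(-195, Mul(Pow(Add(-3, k), 2), Add(15, Add(-5, Pow(-2, -1))))) = Mul(-195, Mul(Pow(Add(-3, 3), 2), Add(15, Add(-5, Pow(-2, -1))))) = Mul(-195, Mul(Pow(0, 2), Add(15, Add(-5, Rational(-1, 2))))) = Mul(-195, Mul(0, Add(15, Rational(-11, 2)))) = Mul(-195, Mul(0, Rational(19, 2))) = Mul(-195, 0) = 0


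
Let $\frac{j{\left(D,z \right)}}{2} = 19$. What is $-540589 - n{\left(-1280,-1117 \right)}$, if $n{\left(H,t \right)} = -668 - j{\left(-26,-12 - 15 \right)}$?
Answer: $-539883$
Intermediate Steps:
$j{\left(D,z \right)} = 38$ ($j{\left(D,z \right)} = 2 \cdot 19 = 38$)
$n{\left(H,t \right)} = -706$ ($n{\left(H,t \right)} = -668 - 38 = -706$)
$-540589 - n{\left(-1280,-1117 \right)} = -540589 - -706 = -540589 + 706 = -539883$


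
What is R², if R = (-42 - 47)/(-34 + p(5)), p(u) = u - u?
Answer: 7921/1156 ≈ 6.8521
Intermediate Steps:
p(u) = 0
R = 89/34 (R = (-42 - 47)/(-34 + 0) = -89/(-34) = -89*(-1/34) = 89/34 ≈ 2.6176)
R² = (89/34)² = 7921/1156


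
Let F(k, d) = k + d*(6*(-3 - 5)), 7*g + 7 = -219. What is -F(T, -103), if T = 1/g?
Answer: -1117337/226 ≈ -4944.0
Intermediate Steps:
g = -226/7 (g = -1 + (⅐)*(-219) = -1 - 219/7 = -226/7 ≈ -32.286)
T = -7/226 (T = 1/(-226/7) = -7/226 ≈ -0.030973)
F(k, d) = k - 48*d (F(k, d) = k + d*(6*(-8)) = k + d*(-48) = k - 48*d)
-F(T, -103) = -(-7/226 - 48*(-103)) = -(-7/226 + 4944) = -1*1117337/226 = -1117337/226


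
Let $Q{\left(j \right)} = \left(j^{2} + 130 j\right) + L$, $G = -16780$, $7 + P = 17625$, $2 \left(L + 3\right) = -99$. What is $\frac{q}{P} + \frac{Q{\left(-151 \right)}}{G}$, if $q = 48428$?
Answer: $\frac{757680107}{295630040} \approx 2.5629$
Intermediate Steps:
$L = - \frac{105}{2}$ ($L = -3 + \frac{1}{2} \left(-99\right) = -3 - \frac{99}{2} = - \frac{105}{2} \approx -52.5$)
$P = 17618$ ($P = -7 + 17625 = 17618$)
$Q{\left(j \right)} = - \frac{105}{2} + j^{2} + 130 j$ ($Q{\left(j \right)} = \left(j^{2} + 130 j\right) - \frac{105}{2} = - \frac{105}{2} + j^{2} + 130 j$)
$\frac{q}{P} + \frac{Q{\left(-151 \right)}}{G} = \frac{48428}{17618} + \frac{- \frac{105}{2} + \left(-151\right)^{2} + 130 \left(-151\right)}{-16780} = 48428 \cdot \frac{1}{17618} + \left(- \frac{105}{2} + 22801 - 19630\right) \left(- \frac{1}{16780}\right) = \frac{24214}{8809} + \frac{6237}{2} \left(- \frac{1}{16780}\right) = \frac{24214}{8809} - \frac{6237}{33560} = \frac{757680107}{295630040}$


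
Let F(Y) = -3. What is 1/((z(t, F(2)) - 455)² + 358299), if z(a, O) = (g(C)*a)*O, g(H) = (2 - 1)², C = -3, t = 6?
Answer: 1/582028 ≈ 1.7181e-6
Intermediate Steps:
g(H) = 1 (g(H) = 1² = 1)
z(a, O) = O*a (z(a, O) = (1*a)*O = a*O = O*a)
1/((z(t, F(2)) - 455)² + 358299) = 1/((-3*6 - 455)² + 358299) = 1/((-18 - 455)² + 358299) = 1/((-473)² + 358299) = 1/(223729 + 358299) = 1/582028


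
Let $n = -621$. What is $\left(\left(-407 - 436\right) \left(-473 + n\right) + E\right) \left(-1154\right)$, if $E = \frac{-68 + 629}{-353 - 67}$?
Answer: $- \frac{74498600861}{70} \approx -1.0643 \cdot 10^{9}$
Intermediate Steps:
$E = - \frac{187}{140}$ ($E = \frac{561}{-420} = 561 \left(- \frac{1}{420}\right) = - \frac{187}{140} \approx -1.3357$)
$\left(\left(-407 - 436\right) \left(-473 + n\right) + E\right) \left(-1154\right) = \left(\left(-407 - 436\right) \left(-473 - 621\right) - \frac{187}{140}\right) \left(-1154\right) = \left(\left(-843\right) \left(-1094\right) - \frac{187}{140}\right) \left(-1154\right) = \left(922242 - \frac{187}{140}\right) \left(-1154\right) = \frac{129113693}{140} \left(-1154\right) = - \frac{74498600861}{70}$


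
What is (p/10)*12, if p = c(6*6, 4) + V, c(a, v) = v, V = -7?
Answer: -18/5 ≈ -3.6000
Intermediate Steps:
p = -3 (p = 4 - 7 = -3)
(p/10)*12 = (-3/10)*12 = ((⅒)*(-3))*12 = -3/10*12 = -18/5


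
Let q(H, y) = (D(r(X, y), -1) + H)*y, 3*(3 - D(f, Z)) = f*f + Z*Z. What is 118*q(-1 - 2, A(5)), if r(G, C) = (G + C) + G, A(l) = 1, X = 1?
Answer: -1180/3 ≈ -393.33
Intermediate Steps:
r(G, C) = C + 2*G (r(G, C) = (C + G) + G = C + 2*G)
D(f, Z) = 3 - Z²/3 - f²/3 (D(f, Z) = 3 - (f*f + Z*Z)/3 = 3 - (f² + Z²)/3 = 3 - (Z² + f²)/3 = 3 + (-Z²/3 - f²/3) = 3 - Z²/3 - f²/3)
q(H, y) = y*(8/3 + H - (2 + y)²/3) (q(H, y) = ((3 - ⅓*(-1)² - (y + 2*1)²/3) + H)*y = ((3 - ⅓*1 - (y + 2)²/3) + H)*y = ((3 - ⅓ - (2 + y)²/3) + H)*y = ((8/3 - (2 + y)²/3) + H)*y = (8/3 + H - (2 + y)²/3)*y = y*(8/3 + H - (2 + y)²/3))
118*q(-1 - 2, A(5)) = 118*((⅓)*1*(8 - (2 + 1)² + 3*(-1 - 2))) = 118*((⅓)*1*(8 - 1*3² + 3*(-3))) = 118*((⅓)*1*(8 - 1*9 - 9)) = 118*((⅓)*1*(8 - 9 - 9)) = 118*((⅓)*1*(-10)) = 118*(-10/3) = -1180/3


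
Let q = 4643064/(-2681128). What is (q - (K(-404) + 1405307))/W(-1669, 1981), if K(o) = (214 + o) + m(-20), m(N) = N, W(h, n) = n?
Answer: -470906194060/663914321 ≈ -709.29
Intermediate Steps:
K(o) = 194 + o (K(o) = (214 + o) - 20 = 194 + o)
q = -580383/335141 (q = 4643064*(-1/2681128) = -580383/335141 ≈ -1.7318)
(q - (K(-404) + 1405307))/W(-1669, 1981) = (-580383/335141 - ((194 - 404) + 1405307))/1981 = (-580383/335141 - (-210 + 1405307))*(1/1981) = (-580383/335141 - 1*1405097)*(1/1981) = (-580383/335141 - 1405097)*(1/1981) = -470906194060/335141*1/1981 = -470906194060/663914321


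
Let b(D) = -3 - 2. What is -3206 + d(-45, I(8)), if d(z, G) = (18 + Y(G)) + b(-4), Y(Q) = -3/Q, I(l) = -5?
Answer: -15962/5 ≈ -3192.4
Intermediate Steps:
b(D) = -5
d(z, G) = 13 - 3/G (d(z, G) = (18 - 3/G) - 5 = 13 - 3/G)
-3206 + d(-45, I(8)) = -3206 + (13 - 3/(-5)) = -3206 + (13 - 3*(-1/5)) = -3206 + (13 + 3/5) = -3206 + 68/5 = -15962/5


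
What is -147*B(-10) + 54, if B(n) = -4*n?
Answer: -5826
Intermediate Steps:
-147*B(-10) + 54 = -(-588)*(-10) + 54 = -147*40 + 54 = -5880 + 54 = -5826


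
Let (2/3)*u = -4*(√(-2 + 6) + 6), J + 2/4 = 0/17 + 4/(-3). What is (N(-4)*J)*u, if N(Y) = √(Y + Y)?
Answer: 176*I*√2 ≈ 248.9*I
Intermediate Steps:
N(Y) = √2*√Y (N(Y) = √(2*Y) = √2*√Y)
J = -11/6 (J = -½ + (0/17 + 4/(-3)) = -½ + (0*(1/17) + 4*(-⅓)) = -½ + (0 - 4/3) = -½ - 4/3 = -11/6 ≈ -1.8333)
u = -48 (u = 3*(-4*(√(-2 + 6) + 6))/2 = 3*(-4*(√4 + 6))/2 = 3*(-4*(2 + 6))/2 = 3*(-4*8)/2 = (3/2)*(-32) = -48)
(N(-4)*J)*u = ((√2*√(-4))*(-11/6))*(-48) = ((√2*(2*I))*(-11/6))*(-48) = ((2*I*√2)*(-11/6))*(-48) = -11*I*√2/3*(-48) = 176*I*√2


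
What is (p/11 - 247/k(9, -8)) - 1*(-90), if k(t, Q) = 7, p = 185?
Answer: 5508/77 ≈ 71.532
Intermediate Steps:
(p/11 - 247/k(9, -8)) - 1*(-90) = (185/11 - 247/7) - 1*(-90) = (185*(1/11) - 247*⅐) + 90 = (185/11 - 247/7) + 90 = -1422/77 + 90 = 5508/77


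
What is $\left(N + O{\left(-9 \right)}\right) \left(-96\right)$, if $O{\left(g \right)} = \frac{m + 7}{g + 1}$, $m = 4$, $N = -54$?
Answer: $5316$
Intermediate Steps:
$O{\left(g \right)} = \frac{11}{1 + g}$ ($O{\left(g \right)} = \frac{4 + 7}{g + 1} = \frac{11}{1 + g}$)
$\left(N + O{\left(-9 \right)}\right) \left(-96\right) = \left(-54 + \frac{11}{1 - 9}\right) \left(-96\right) = \left(-54 + \frac{11}{-8}\right) \left(-96\right) = \left(-54 + 11 \left(- \frac{1}{8}\right)\right) \left(-96\right) = \left(-54 - \frac{11}{8}\right) \left(-96\right) = \left(- \frac{443}{8}\right) \left(-96\right) = 5316$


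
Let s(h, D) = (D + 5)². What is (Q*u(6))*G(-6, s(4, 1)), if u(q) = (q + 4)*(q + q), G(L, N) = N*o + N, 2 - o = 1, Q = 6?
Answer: 51840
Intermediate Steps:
o = 1 (o = 2 - 1*1 = 2 - 1 = 1)
s(h, D) = (5 + D)²
G(L, N) = 2*N (G(L, N) = N*1 + N = N + N = 2*N)
u(q) = 2*q*(4 + q) (u(q) = (4 + q)*(2*q) = 2*q*(4 + q))
(Q*u(6))*G(-6, s(4, 1)) = (6*(2*6*(4 + 6)))*(2*(5 + 1)²) = (6*(2*6*10))*(2*6²) = (6*120)*(2*36) = 720*72 = 51840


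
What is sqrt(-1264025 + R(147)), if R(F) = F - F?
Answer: 5*I*sqrt(50561) ≈ 1124.3*I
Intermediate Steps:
R(F) = 0
sqrt(-1264025 + R(147)) = sqrt(-1264025 + 0) = sqrt(-1264025) = 5*I*sqrt(50561)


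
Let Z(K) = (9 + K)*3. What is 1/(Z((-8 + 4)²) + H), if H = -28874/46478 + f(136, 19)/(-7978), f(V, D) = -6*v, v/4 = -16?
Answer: 92700371/6890476744 ≈ 0.013453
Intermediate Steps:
v = -64 (v = 4*(-16) = -64)
Z(K) = 27 + 3*K
f(V, D) = 384 (f(V, D) = -6*(-64) = 384)
H = -62051081/92700371 (H = -28874/46478 + 384/(-7978) = -28874*1/46478 + 384*(-1/7978) = -14437/23239 - 192/3989 = -62051081/92700371 ≈ -0.66937)
1/(Z((-8 + 4)²) + H) = 1/((27 + 3*(-8 + 4)²) - 62051081/92700371) = 1/((27 + 3*(-4)²) - 62051081/92700371) = 1/((27 + 3*16) - 62051081/92700371) = 1/((27 + 48) - 62051081/92700371) = 1/(75 - 62051081/92700371) = 1/(6890476744/92700371) = 92700371/6890476744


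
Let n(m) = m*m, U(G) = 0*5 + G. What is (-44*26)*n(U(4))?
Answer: -18304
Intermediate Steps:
U(G) = G (U(G) = 0 + G = G)
n(m) = m**2
(-44*26)*n(U(4)) = -44*26*4**2 = -1144*16 = -18304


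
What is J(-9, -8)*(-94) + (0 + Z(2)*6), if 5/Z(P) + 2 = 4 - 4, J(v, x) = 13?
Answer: -1237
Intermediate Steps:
Z(P) = -5/2 (Z(P) = 5/(-2 + (4 - 4)) = 5/(-2 + 0) = 5/(-2) = 5*(-1/2) = -5/2)
J(-9, -8)*(-94) + (0 + Z(2)*6) = 13*(-94) + (0 - 5/2*6) = -1222 + (0 - 15) = -1222 - 15 = -1237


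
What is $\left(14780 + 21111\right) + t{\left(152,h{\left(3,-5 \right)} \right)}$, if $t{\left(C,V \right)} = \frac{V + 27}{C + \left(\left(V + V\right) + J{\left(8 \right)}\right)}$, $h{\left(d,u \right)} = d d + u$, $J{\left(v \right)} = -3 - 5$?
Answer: $\frac{5455463}{152} \approx 35891.0$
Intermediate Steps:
$J{\left(v \right)} = -8$ ($J{\left(v \right)} = -3 - 5 = -8$)
$h{\left(d,u \right)} = u + d^{2}$ ($h{\left(d,u \right)} = d^{2} + u = u + d^{2}$)
$t{\left(C,V \right)} = \frac{27 + V}{-8 + C + 2 V}$ ($t{\left(C,V \right)} = \frac{V + 27}{C + \left(\left(V + V\right) - 8\right)} = \frac{27 + V}{C + \left(2 V - 8\right)} = \frac{27 + V}{C + \left(-8 + 2 V\right)} = \frac{27 + V}{-8 + C + 2 V}$)
$\left(14780 + 21111\right) + t{\left(152,h{\left(3,-5 \right)} \right)} = \left(14780 + 21111\right) + \frac{27 - \left(5 - 3^{2}\right)}{-8 + 152 + 2 \left(-5 + 3^{2}\right)} = 35891 + \frac{27 + \left(-5 + 9\right)}{-8 + 152 + 2 \left(-5 + 9\right)} = 35891 + \frac{27 + 4}{-8 + 152 + 2 \cdot 4} = 35891 + \frac{1}{-8 + 152 + 8} \cdot 31 = 35891 + \frac{1}{152} \cdot 31 = 35891 + \frac{31}{152} = \frac{5455463}{152}$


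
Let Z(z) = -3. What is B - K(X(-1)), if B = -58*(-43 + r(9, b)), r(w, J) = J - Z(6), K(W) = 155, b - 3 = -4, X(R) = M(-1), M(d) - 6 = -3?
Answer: 2223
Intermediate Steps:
M(d) = 3 (M(d) = 6 - 3 = 3)
X(R) = 3
b = -1 (b = 3 - 4 = -1)
r(w, J) = 3 + J (r(w, J) = J - 1*(-3) = J + 3 = 3 + J)
B = 2378 (B = -58*(-43 + (3 - 1)) = -58*(-43 + 2) = -58*(-41) = 2378)
B - K(X(-1)) = 2378 - 1*155 = 2378 - 155 = 2223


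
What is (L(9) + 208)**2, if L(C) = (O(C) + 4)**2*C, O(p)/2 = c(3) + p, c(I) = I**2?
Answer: 213393664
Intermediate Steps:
O(p) = 18 + 2*p (O(p) = 2*(3**2 + p) = 2*(9 + p) = 18 + 2*p)
L(C) = C*(22 + 2*C)**2 (L(C) = ((18 + 2*C) + 4)**2*C = (22 + 2*C)**2*C = C*(22 + 2*C)**2)
(L(9) + 208)**2 = (4*9*(11 + 9)**2 + 208)**2 = (4*9*20**2 + 208)**2 = (4*9*400 + 208)**2 = (14400 + 208)**2 = 14608**2 = 213393664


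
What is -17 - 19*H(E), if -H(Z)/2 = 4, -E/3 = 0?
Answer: 135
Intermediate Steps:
E = 0 (E = -3*0 = 0)
H(Z) = -8 (H(Z) = -2*4 = -8)
-17 - 19*H(E) = -17 - 19*(-8) = -17 + 152 = 135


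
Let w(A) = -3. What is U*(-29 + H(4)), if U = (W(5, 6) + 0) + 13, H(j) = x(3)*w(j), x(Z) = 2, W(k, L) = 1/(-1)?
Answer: -420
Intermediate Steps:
W(k, L) = -1
H(j) = -6 (H(j) = 2*(-3) = -6)
U = 12 (U = (-1 + 0) + 13 = -1 + 13 = 12)
U*(-29 + H(4)) = 12*(-29 - 6) = 12*(-35) = -420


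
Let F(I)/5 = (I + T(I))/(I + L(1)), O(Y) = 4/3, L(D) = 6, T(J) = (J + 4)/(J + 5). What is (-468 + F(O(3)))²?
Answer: 9506640004/43681 ≈ 2.1764e+5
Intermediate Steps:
T(J) = (4 + J)/(5 + J)
O(Y) = 4/3 (O(Y) = 4*(⅓) = 4/3)
F(I) = 5*(I + (4 + I)/(5 + I))/(6 + I) (F(I) = 5*((I + (4 + I)/(5 + I))/(I + 6)) = 5*((I + (4 + I)/(5 + I))/(6 + I)) = 5*(I + (4 + I)/(5 + I))/(6 + I))
(-468 + F(O(3)))² = (-468 + 5*(4 + 4/3 + 4*(5 + 4/3)/3)/((5 + 4/3)*(6 + 4/3)))² = (-468 + 5*(4 + 4/3 + (4/3)*(19/3))/((19/3)*(22/3)))² = (-468 + 5*(3/19)*(3/22)*(4 + 4/3 + 76/9))² = (-468 + 5*(3/19)*(3/22)*(124/9))² = (-468 + 310/209)² = (-97502/209)² = 9506640004/43681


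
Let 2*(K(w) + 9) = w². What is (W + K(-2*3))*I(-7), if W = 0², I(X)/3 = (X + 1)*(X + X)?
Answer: 2268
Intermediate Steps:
I(X) = 6*X*(1 + X) (I(X) = 3*((X + 1)*(X + X)) = 3*((1 + X)*(2*X)) = 3*(2*X*(1 + X)) = 6*X*(1 + X))
K(w) = -9 + w²/2
W = 0
(W + K(-2*3))*I(-7) = (0 + (-9 + (-2*3)²/2))*(6*(-7)*(1 - 7)) = (0 + (-9 + (½)*(-6)²))*(6*(-7)*(-6)) = (0 + (-9 + (½)*36))*252 = (0 + (-9 + 18))*252 = (0 + 9)*252 = 9*252 = 2268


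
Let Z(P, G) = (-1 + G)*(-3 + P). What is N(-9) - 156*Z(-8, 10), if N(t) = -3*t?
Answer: 15471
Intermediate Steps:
N(-9) - 156*Z(-8, 10) = -3*(-9) - 156*(3 - 1*(-8) - 3*10 + 10*(-8)) = 27 - 156*(3 + 8 - 30 - 80) = 27 - 156*(-99) = 27 + 15444 = 15471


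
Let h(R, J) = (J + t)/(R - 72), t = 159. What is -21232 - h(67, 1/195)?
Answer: -20670194/975 ≈ -21200.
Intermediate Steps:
h(R, J) = (159 + J)/(-72 + R) (h(R, J) = (J + 159)/(R - 72) = (159 + J)/(-72 + R))
-21232 - h(67, 1/195) = -21232 - (159 + 1/195)/(-72 + 67) = -21232 - (159 + 1/195)/(-5) = -21232 - (-1)*31006/(5*195) = -21232 - 1*(-31006/975) = -21232 + 31006/975 = -20670194/975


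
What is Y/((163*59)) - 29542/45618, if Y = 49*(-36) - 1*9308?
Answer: -394593955/219354153 ≈ -1.7989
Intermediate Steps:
Y = -11072 (Y = -1764 - 9308 = -11072)
Y/((163*59)) - 29542/45618 = -11072/(163*59) - 29542/45618 = -11072/9617 - 29542*1/45618 = -11072*1/9617 - 14771/22809 = -11072/9617 - 14771/22809 = -394593955/219354153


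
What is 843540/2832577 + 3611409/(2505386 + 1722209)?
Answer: 726091555647/630262545385 ≈ 1.1520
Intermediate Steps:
843540/2832577 + 3611409/(2505386 + 1722209) = 843540*(1/2832577) + 3611409/4227595 = 843540/2832577 + 3611409*(1/4227595) = 843540/2832577 + 3611409/4227595 = 726091555647/630262545385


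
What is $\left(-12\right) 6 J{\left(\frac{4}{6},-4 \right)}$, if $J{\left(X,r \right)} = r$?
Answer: $288$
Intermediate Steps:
$\left(-12\right) 6 J{\left(\frac{4}{6},-4 \right)} = \left(-12\right) 6 \left(-4\right) = \left(-72\right) \left(-4\right) = 288$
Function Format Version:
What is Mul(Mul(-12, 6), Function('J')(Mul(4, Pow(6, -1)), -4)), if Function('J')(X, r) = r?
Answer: 288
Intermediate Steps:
Mul(Mul(-12, 6), Function('J')(Mul(4, Pow(6, -1)), -4)) = Mul(Mul(-12, 6), -4) = Mul(-72, -4) = 288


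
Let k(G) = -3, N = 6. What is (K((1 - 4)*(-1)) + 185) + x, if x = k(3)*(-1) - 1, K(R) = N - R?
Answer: 190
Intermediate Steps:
K(R) = 6 - R
x = 2 (x = -3*(-1) - 1 = 3 - 1 = 2)
(K((1 - 4)*(-1)) + 185) + x = ((6 - (1 - 4)*(-1)) + 185) + 2 = ((6 - (-3)*(-1)) + 185) + 2 = ((6 - 1*3) + 185) + 2 = ((6 - 3) + 185) + 2 = (3 + 185) + 2 = 188 + 2 = 190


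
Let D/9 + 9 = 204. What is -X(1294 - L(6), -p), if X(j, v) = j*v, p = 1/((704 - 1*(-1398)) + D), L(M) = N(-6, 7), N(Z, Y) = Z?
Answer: 1300/3857 ≈ 0.33705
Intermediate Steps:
D = 1755 (D = -81 + 9*204 = -81 + 1836 = 1755)
L(M) = -6
p = 1/3857 (p = 1/((704 - 1*(-1398)) + 1755) = 1/((704 + 1398) + 1755) = 1/(2102 + 1755) = 1/3857 ≈ 0.00025927)
-X(1294 - L(6), -p) = -(1294 - 1*(-6))*(-1*1/3857) = -(1294 + 6)*(-1)/3857 = -1300*(-1)/3857 = -1*(-1300/3857) = 1300/3857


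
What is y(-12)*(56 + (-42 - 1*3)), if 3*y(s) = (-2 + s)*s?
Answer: 616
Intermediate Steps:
y(s) = s*(-2 + s)/3 (y(s) = ((-2 + s)*s)/3 = (s*(-2 + s))/3 = s*(-2 + s)/3)
y(-12)*(56 + (-42 - 1*3)) = ((⅓)*(-12)*(-2 - 12))*(56 + (-42 - 1*3)) = ((⅓)*(-12)*(-14))*(56 + (-42 - 3)) = 56*(56 - 45) = 56*11 = 616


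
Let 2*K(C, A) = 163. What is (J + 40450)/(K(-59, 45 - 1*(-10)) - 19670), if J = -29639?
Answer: -21622/39177 ≈ -0.55191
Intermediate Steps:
K(C, A) = 163/2 (K(C, A) = (1/2)*163 = 163/2)
(J + 40450)/(K(-59, 45 - 1*(-10)) - 19670) = (-29639 + 40450)/(163/2 - 19670) = 10811/(-39177/2) = 10811*(-2/39177) = -21622/39177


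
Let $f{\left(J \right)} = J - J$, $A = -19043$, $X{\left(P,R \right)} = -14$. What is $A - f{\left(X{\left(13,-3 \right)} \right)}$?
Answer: $-19043$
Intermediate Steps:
$f{\left(J \right)} = 0$
$A - f{\left(X{\left(13,-3 \right)} \right)} = -19043 - 0 = -19043 + 0 = -19043$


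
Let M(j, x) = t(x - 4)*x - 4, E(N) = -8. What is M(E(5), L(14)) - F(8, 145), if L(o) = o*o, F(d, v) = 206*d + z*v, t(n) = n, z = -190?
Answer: 63530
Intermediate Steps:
F(d, v) = -190*v + 206*d (F(d, v) = 206*d - 190*v = -190*v + 206*d)
L(o) = o²
M(j, x) = -4 + x*(-4 + x) (M(j, x) = (x - 4)*x - 4 = (-4 + x)*x - 4 = x*(-4 + x) - 4 = -4 + x*(-4 + x))
M(E(5), L(14)) - F(8, 145) = (-4 + 14²*(-4 + 14²)) - (-190*145 + 206*8) = (-4 + 196*(-4 + 196)) - (-27550 + 1648) = (-4 + 196*192) - 1*(-25902) = (-4 + 37632) + 25902 = 37628 + 25902 = 63530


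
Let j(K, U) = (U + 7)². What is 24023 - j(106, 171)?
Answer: -7661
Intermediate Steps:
j(K, U) = (7 + U)²
24023 - j(106, 171) = 24023 - (7 + 171)² = 24023 - 1*178² = 24023 - 1*31684 = 24023 - 31684 = -7661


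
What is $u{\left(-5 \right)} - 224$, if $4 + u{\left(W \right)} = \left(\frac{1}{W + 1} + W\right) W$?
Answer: $- \frac{807}{4} \approx -201.75$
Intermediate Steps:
$u{\left(W \right)} = -4 + W \left(W + \frac{1}{1 + W}\right)$ ($u{\left(W \right)} = -4 + \left(\frac{1}{W + 1} + W\right) W = -4 + \left(\frac{1}{1 + W} + W\right) W = -4 + \left(W + \frac{1}{1 + W}\right) W = -4 + W \left(W + \frac{1}{1 + W}\right)$)
$u{\left(-5 \right)} - 224 = \frac{-4 + \left(-5\right)^{2} + \left(-5\right)^{3} - -15}{1 - 5} - 224 = \frac{-4 + 25 - 125 + 15}{-4} - 224 = \left(- \frac{1}{4}\right) \left(-89\right) - 224 = \frac{89}{4} - 224 = - \frac{807}{4}$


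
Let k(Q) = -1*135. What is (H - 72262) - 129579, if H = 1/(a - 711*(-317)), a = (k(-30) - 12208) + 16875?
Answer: -46407080878/229919 ≈ -2.0184e+5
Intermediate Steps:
k(Q) = -135
a = 4532 (a = (-135 - 12208) + 16875 = -12343 + 16875 = 4532)
H = 1/229919 (H = 1/(4532 - 711*(-317)) = 1/(4532 + 225387) = 1/229919 ≈ 4.3494e-6)
(H - 72262) - 129579 = (1/229919 - 72262) - 129579 = -16614406777/229919 - 129579 = -46407080878/229919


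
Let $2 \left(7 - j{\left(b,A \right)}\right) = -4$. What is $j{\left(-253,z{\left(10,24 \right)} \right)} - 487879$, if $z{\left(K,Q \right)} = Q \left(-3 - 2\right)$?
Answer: $-487870$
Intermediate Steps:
$z{\left(K,Q \right)} = - 5 Q$ ($z{\left(K,Q \right)} = Q \left(-5\right) = - 5 Q$)
$j{\left(b,A \right)} = 9$ ($j{\left(b,A \right)} = 7 - -2 = 7 + 2 = 9$)
$j{\left(-253,z{\left(10,24 \right)} \right)} - 487879 = 9 - 487879 = -487870$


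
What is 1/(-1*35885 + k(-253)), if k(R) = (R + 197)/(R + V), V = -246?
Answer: -499/17906559 ≈ -2.7867e-5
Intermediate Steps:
k(R) = (197 + R)/(-246 + R) (k(R) = (R + 197)/(R - 246) = (197 + R)/(-246 + R))
1/(-1*35885 + k(-253)) = 1/(-1*35885 + (197 - 253)/(-246 - 253)) = 1/(-35885 - 56/(-499)) = 1/(-35885 - 1/499*(-56)) = 1/(-35885 + 56/499) = 1/(-17906559/499) = -499/17906559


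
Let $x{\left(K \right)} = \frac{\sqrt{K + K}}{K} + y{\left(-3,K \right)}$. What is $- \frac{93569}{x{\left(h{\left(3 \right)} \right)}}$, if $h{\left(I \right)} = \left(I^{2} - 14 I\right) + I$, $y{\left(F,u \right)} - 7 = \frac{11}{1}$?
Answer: $- \frac{25263630}{4861} - \frac{93569 i \sqrt{15}}{4861} \approx -5197.2 - 74.551 i$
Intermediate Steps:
$y{\left(F,u \right)} = 18$ ($y{\left(F,u \right)} = 7 + \frac{11}{1} = 7 + 11 \cdot 1 = 7 + 11 = 18$)
$h{\left(I \right)} = I^{2} - 13 I$
$x{\left(K \right)} = 18 + \frac{\sqrt{2}}{\sqrt{K}}$ ($x{\left(K \right)} = \frac{\sqrt{K + K}}{K} + 18 = \frac{\sqrt{2 K}}{K} + 18 = \frac{\sqrt{2} \sqrt{K}}{K} + 18 = \frac{\sqrt{2}}{\sqrt{K}} + 18 = 18 + \frac{\sqrt{2}}{\sqrt{K}}$)
$- \frac{93569}{x{\left(h{\left(3 \right)} \right)}} = - \frac{93569}{18 + \frac{\sqrt{2}}{\sqrt{3} \sqrt{-13 + 3}}} = - \frac{93569}{18 + \frac{\sqrt{2}}{i \sqrt{30}}} = - \frac{93569}{18 + \sqrt{2} \left(- \frac{i \sqrt{30}}{30}\right)} = - \frac{93569}{18 - \frac{i \sqrt{15}}{15}}$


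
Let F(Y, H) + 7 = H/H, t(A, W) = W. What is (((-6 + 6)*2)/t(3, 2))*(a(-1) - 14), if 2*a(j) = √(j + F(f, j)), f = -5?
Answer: 0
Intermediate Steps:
F(Y, H) = -6 (F(Y, H) = -7 + H/H = -7 + 1 = -6)
a(j) = √(-6 + j)/2 (a(j) = √(j - 6)/2 = √(-6 + j)/2)
(((-6 + 6)*2)/t(3, 2))*(a(-1) - 14) = (((-6 + 6)*2)/2)*(√(-6 - 1)/2 - 14) = ((0*2)*(½))*(√(-7)/2 - 14) = (0*(½))*((I*√7)/2 - 14) = 0*(I*√7/2 - 14) = 0*(-14 + I*√7/2) = 0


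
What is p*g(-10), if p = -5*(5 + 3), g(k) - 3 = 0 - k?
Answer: -520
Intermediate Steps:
g(k) = 3 - k (g(k) = 3 + (0 - k) = 3 - k)
p = -40 (p = -5*8 = -40)
p*g(-10) = -40*(3 - 1*(-10)) = -40*(3 + 10) = -40*13 = -520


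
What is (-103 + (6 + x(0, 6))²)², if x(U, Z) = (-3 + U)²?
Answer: 14884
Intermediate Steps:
(-103 + (6 + x(0, 6))²)² = (-103 + (6 + (-3 + 0)²)²)² = (-103 + (6 + (-3)²)²)² = (-103 + (6 + 9)²)² = (-103 + 15²)² = (-103 + 225)² = 122² = 14884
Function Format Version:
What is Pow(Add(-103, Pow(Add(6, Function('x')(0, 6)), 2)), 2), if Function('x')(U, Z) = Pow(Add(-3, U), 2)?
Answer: 14884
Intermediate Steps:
Pow(Add(-103, Pow(Add(6, Function('x')(0, 6)), 2)), 2) = Pow(Add(-103, Pow(Add(6, Pow(Add(-3, 0), 2)), 2)), 2) = Pow(Add(-103, Pow(Add(6, Pow(-3, 2)), 2)), 2) = Pow(Add(-103, Pow(Add(6, 9), 2)), 2) = Pow(Add(-103, Pow(15, 2)), 2) = Pow(Add(-103, 225), 2) = Pow(122, 2) = 14884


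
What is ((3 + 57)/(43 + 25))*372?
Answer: 5580/17 ≈ 328.24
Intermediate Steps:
((3 + 57)/(43 + 25))*372 = (60/68)*372 = (60*(1/68))*372 = (15/17)*372 = 5580/17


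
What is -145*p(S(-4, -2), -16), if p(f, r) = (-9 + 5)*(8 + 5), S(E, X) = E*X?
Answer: 7540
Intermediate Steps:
p(f, r) = -52 (p(f, r) = -4*13 = -52)
-145*p(S(-4, -2), -16) = -145*(-52) = 7540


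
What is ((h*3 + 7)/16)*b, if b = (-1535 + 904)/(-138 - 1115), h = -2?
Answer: 631/20048 ≈ 0.031474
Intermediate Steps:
b = 631/1253 (b = -631/(-1253) = -631*(-1/1253) = 631/1253 ≈ 0.50359)
((h*3 + 7)/16)*b = ((-2*3 + 7)/16)*(631/1253) = ((-6 + 7)*(1/16))*(631/1253) = (1*(1/16))*(631/1253) = (1/16)*(631/1253) = 631/20048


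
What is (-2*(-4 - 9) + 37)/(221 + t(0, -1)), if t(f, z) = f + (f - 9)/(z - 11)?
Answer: 252/887 ≈ 0.28410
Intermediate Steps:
t(f, z) = f + (-9 + f)/(-11 + z)
(-2*(-4 - 9) + 37)/(221 + t(0, -1)) = (-2*(-4 - 9) + 37)/(221 + (-9 - 10*0 + 0*(-1))/(-11 - 1)) = (-2*(-13) + 37)/(221 + (-9 + 0 + 0)/(-12)) = (26 + 37)/(221 - 1/12*(-9)) = 63/(221 + ¾) = 63/(887/4) = 63*(4/887) = 252/887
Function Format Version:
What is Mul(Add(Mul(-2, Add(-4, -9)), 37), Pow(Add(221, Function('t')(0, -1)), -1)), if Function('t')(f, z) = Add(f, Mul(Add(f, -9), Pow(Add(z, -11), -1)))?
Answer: Rational(252, 887) ≈ 0.28410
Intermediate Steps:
Function('t')(f, z) = Add(f, Mul(Pow(Add(-11, z), -1), Add(-9, f))) (Function('t')(f, z) = Add(f, Mul(Add(-9, f), Pow(Add(-11, z), -1))) = Add(f, Mul(Pow(Add(-11, z), -1), Add(-9, f))))
Mul(Add(Mul(-2, Add(-4, -9)), 37), Pow(Add(221, Function('t')(0, -1)), -1)) = Mul(Add(Mul(-2, Add(-4, -9)), 37), Pow(Add(221, Mul(Pow(Add(-11, -1), -1), Add(-9, Mul(-10, 0), Mul(0, -1)))), -1)) = Mul(Add(Mul(-2, -13), 37), Pow(Add(221, Mul(Pow(-12, -1), Add(-9, 0, 0))), -1)) = Mul(Add(26, 37), Pow(Add(221, Mul(Rational(-1, 12), -9)), -1)) = Mul(63, Pow(Add(221, Rational(3, 4)), -1)) = Mul(63, Pow(Rational(887, 4), -1)) = Mul(63, Rational(4, 887)) = Rational(252, 887)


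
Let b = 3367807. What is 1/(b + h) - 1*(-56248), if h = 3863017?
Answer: 406719388353/7230824 ≈ 56248.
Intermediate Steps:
1/(b + h) - 1*(-56248) = 1/(3367807 + 3863017) - 1*(-56248) = 1/7230824 + 56248 = 406719388353/7230824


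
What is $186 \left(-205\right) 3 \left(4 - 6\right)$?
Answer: $228780$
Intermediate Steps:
$186 \left(-205\right) 3 \left(4 - 6\right) = - 38130 \cdot 3 \left(-2\right) = \left(-38130\right) \left(-6\right) = 228780$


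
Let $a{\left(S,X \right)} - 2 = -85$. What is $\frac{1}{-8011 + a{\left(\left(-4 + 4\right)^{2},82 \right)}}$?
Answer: $- \frac{1}{8094} \approx -0.00012355$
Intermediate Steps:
$a{\left(S,X \right)} = -83$ ($a{\left(S,X \right)} = 2 - 85 = -83$)
$\frac{1}{-8011 + a{\left(\left(-4 + 4\right)^{2},82 \right)}} = \frac{1}{-8011 - 83} = \frac{1}{-8094} = - \frac{1}{8094}$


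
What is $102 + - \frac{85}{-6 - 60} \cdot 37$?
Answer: $\frac{9877}{66} \approx 149.65$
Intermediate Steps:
$102 + - \frac{85}{-6 - 60} \cdot 37 = 102 + - \frac{85}{-66} \cdot 37 = 102 + \left(-85\right) \left(- \frac{1}{66}\right) 37 = 102 + \frac{85}{66} \cdot 37 = 102 + \frac{3145}{66} = \frac{9877}{66}$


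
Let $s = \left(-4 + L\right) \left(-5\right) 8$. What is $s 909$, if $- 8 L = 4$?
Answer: $163620$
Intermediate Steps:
$L = - \frac{1}{2}$ ($L = \left(- \frac{1}{8}\right) 4 = - \frac{1}{2} \approx -0.5$)
$s = 180$ ($s = \left(-4 - \frac{1}{2}\right) \left(-5\right) 8 = \left(- \frac{9}{2}\right) \left(-5\right) 8 = \frac{45}{2} \cdot 8 = 180$)
$s 909 = 180 \cdot 909 = 163620$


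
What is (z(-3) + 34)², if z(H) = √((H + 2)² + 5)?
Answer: (34 + √6)² ≈ 1328.6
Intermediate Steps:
z(H) = √(5 + (2 + H)²) (z(H) = √((2 + H)² + 5) = √(5 + (2 + H)²))
(z(-3) + 34)² = (√(5 + (2 - 3)²) + 34)² = (√(5 + (-1)²) + 34)² = (√(5 + 1) + 34)² = (√6 + 34)² = (34 + √6)²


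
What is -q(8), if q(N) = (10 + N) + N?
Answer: -26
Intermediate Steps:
q(N) = 10 + 2*N
-q(8) = -(10 + 2*8) = -(10 + 16) = -1*26 = -26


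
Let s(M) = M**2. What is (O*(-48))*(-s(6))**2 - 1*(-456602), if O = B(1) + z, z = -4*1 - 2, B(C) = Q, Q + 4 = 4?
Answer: 829850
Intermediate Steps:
Q = 0 (Q = -4 + 4 = 0)
B(C) = 0
z = -6 (z = -4 - 2 = -6)
O = -6 (O = 0 - 6 = -6)
(O*(-48))*(-s(6))**2 - 1*(-456602) = (-6*(-48))*(-1*6**2)**2 - 1*(-456602) = 288*(-1*36)**2 + 456602 = 288*(-36)**2 + 456602 = 288*1296 + 456602 = 373248 + 456602 = 829850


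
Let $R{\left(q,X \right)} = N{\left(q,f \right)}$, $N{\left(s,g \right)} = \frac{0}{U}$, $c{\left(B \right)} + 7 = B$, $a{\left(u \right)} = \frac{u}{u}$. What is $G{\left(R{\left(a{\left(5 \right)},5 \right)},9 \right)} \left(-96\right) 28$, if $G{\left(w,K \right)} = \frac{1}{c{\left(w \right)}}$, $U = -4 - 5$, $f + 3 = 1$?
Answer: $384$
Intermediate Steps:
$f = -2$ ($f = -3 + 1 = -2$)
$U = -9$ ($U = -4 - 5 = -9$)
$a{\left(u \right)} = 1$
$c{\left(B \right)} = -7 + B$
$N{\left(s,g \right)} = 0$ ($N{\left(s,g \right)} = \frac{0}{-9} = 0 \left(- \frac{1}{9}\right) = 0$)
$R{\left(q,X \right)} = 0$
$G{\left(w,K \right)} = \frac{1}{-7 + w}$
$G{\left(R{\left(a{\left(5 \right)},5 \right)},9 \right)} \left(-96\right) 28 = \frac{1}{-7 + 0} \left(-96\right) 28 = \frac{1}{-7} \left(-96\right) 28 = \left(- \frac{1}{7}\right) \left(-96\right) 28 = \frac{96}{7} \cdot 28 = 384$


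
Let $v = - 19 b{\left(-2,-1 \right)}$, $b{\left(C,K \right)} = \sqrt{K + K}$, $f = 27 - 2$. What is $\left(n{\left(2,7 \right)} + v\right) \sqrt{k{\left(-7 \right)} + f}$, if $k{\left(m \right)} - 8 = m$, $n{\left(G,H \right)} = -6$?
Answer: $\sqrt{26} \left(-6 - 19 i \sqrt{2}\right) \approx -30.594 - 137.01 i$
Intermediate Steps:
$f = 25$
$b{\left(C,K \right)} = \sqrt{2} \sqrt{K}$ ($b{\left(C,K \right)} = \sqrt{2 K} = \sqrt{2} \sqrt{K}$)
$k{\left(m \right)} = 8 + m$
$v = - 19 i \sqrt{2}$ ($v = - 19 \sqrt{2} \sqrt{-1} = - 19 \sqrt{2} i = - 19 i \sqrt{2} \approx - 26.87 i$)
$\left(n{\left(2,7 \right)} + v\right) \sqrt{k{\left(-7 \right)} + f} = \left(-6 - 19 i \sqrt{2}\right) \sqrt{\left(8 - 7\right) + 25} = \left(-6 - 19 i \sqrt{2}\right) \sqrt{1 + 25} = \left(-6 - 19 i \sqrt{2}\right) \sqrt{26} = \sqrt{26} \left(-6 - 19 i \sqrt{2}\right)$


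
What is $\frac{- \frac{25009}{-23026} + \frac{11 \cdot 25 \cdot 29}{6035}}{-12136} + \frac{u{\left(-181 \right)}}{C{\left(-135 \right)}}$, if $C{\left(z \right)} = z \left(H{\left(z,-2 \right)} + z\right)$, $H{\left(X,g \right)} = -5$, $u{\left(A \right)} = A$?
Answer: $- \frac{15578458518253}{1593687444073200} \approx -0.0097751$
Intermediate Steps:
$C{\left(z \right)} = z \left(-5 + z\right)$
$\frac{- \frac{25009}{-23026} + \frac{11 \cdot 25 \cdot 29}{6035}}{-12136} + \frac{u{\left(-181 \right)}}{C{\left(-135 \right)}} = \frac{- \frac{25009}{-23026} + \frac{11 \cdot 25 \cdot 29}{6035}}{-12136} - \frac{181}{\left(-135\right) \left(-5 - 135\right)} = \left(\left(-25009\right) \left(- \frac{1}{23026}\right) + 275 \cdot 29 \cdot \frac{1}{6035}\right) \left(- \frac{1}{12136}\right) - \frac{181}{\left(-135\right) \left(-140\right)} = \left(\frac{25009}{23026} + 7975 \cdot \frac{1}{6035}\right) \left(- \frac{1}{12136}\right) - \frac{181}{18900} = \left(\frac{25009}{23026} + \frac{1595}{1207}\right) \left(- \frac{1}{12136}\right) - \frac{181}{18900} = \frac{66912333}{27792382} \left(- \frac{1}{12136}\right) - \frac{181}{18900} = - \frac{66912333}{337288347952} - \frac{181}{18900} = - \frac{15578458518253}{1593687444073200}$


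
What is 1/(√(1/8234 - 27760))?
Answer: -I*√1882093458326/228575839 ≈ -0.0060019*I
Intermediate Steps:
1/(√(1/8234 - 27760)) = 1/(√(-228575839/8234)) = 1/(I*√1882093458326/8234) = -I*√1882093458326/228575839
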